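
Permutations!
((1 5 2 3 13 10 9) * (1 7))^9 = ((1 5 2 3 13 10 9 7))^9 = (1 5 2 3 13 10 9 7)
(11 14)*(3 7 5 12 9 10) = (3 7 5 12 9 10)(11 14) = [0, 1, 2, 7, 4, 12, 6, 5, 8, 10, 3, 14, 9, 13, 11]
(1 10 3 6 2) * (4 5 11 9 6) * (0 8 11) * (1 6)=(0 8 11 9 1 10 3 4 5)(2 6)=[8, 10, 6, 4, 5, 0, 2, 7, 11, 1, 3, 9]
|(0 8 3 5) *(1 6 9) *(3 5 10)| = |(0 8 5)(1 6 9)(3 10)| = 6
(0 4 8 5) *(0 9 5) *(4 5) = (0 5 9 4 8) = [5, 1, 2, 3, 8, 9, 6, 7, 0, 4]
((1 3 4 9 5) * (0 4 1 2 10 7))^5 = (0 10 5 4 7 2 9)(1 3)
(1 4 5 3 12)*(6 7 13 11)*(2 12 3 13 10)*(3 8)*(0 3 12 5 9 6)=(0 3 8 12 1 4 9 6 7 10 2 5 13 11)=[3, 4, 5, 8, 9, 13, 7, 10, 12, 6, 2, 0, 1, 11]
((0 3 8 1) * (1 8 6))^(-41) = (8)(0 1 6 3)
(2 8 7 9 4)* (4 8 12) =[0, 1, 12, 3, 2, 5, 6, 9, 7, 8, 10, 11, 4] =(2 12 4)(7 9 8)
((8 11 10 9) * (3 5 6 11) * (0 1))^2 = ((0 1)(3 5 6 11 10 9 8))^2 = (3 6 10 8 5 11 9)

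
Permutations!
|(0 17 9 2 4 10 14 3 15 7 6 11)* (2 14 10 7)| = 11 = |(0 17 9 14 3 15 2 4 7 6 11)|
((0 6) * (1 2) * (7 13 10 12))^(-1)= ((0 6)(1 2)(7 13 10 12))^(-1)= (0 6)(1 2)(7 12 10 13)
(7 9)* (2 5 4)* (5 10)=(2 10 5 4)(7 9)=[0, 1, 10, 3, 2, 4, 6, 9, 8, 7, 5]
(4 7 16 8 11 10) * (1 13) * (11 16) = (1 13)(4 7 11 10)(8 16) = [0, 13, 2, 3, 7, 5, 6, 11, 16, 9, 4, 10, 12, 1, 14, 15, 8]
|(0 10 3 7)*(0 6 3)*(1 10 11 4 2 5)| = 21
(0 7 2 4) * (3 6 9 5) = [7, 1, 4, 6, 0, 3, 9, 2, 8, 5] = (0 7 2 4)(3 6 9 5)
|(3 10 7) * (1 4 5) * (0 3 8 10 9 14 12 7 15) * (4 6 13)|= |(0 3 9 14 12 7 8 10 15)(1 6 13 4 5)|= 45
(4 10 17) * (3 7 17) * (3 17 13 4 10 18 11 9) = (3 7 13 4 18 11 9)(10 17) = [0, 1, 2, 7, 18, 5, 6, 13, 8, 3, 17, 9, 12, 4, 14, 15, 16, 10, 11]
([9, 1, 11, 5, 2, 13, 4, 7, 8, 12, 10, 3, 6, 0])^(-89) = [9, 1, 11, 5, 2, 13, 4, 7, 8, 12, 10, 3, 6, 0]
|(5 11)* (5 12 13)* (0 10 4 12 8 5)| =15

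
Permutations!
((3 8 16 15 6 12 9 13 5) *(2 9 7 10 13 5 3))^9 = ((2 9 5)(3 8 16 15 6 12 7 10 13))^9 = (16)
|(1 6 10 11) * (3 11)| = 5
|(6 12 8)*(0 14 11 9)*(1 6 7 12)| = 12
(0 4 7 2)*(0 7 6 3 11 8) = (0 4 6 3 11 8)(2 7) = [4, 1, 7, 11, 6, 5, 3, 2, 0, 9, 10, 8]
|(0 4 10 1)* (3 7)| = 4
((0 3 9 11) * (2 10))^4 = (11)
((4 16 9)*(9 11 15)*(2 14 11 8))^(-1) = (2 8 16 4 9 15 11 14) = ((2 14 11 15 9 4 16 8))^(-1)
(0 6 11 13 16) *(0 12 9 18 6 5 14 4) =(0 5 14 4)(6 11 13 16 12 9 18) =[5, 1, 2, 3, 0, 14, 11, 7, 8, 18, 10, 13, 9, 16, 4, 15, 12, 17, 6]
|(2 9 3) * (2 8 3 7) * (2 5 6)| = 10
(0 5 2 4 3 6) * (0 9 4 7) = (0 5 2 7)(3 6 9 4) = [5, 1, 7, 6, 3, 2, 9, 0, 8, 4]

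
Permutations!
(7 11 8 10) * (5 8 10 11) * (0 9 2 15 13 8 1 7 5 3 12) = (0 9 2 15 13 8 11 10 5 1 7 3 12) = [9, 7, 15, 12, 4, 1, 6, 3, 11, 2, 5, 10, 0, 8, 14, 13]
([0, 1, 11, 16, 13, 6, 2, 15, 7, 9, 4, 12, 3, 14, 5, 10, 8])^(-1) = (2 6 5 14 13 4 10 15 7 8 16 3 12 11)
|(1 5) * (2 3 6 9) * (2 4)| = 10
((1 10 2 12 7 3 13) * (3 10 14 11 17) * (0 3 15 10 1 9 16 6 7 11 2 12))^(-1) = ((0 3 13 9 16 6 7 1 14 2)(10 12 11 17 15))^(-1) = (0 2 14 1 7 6 16 9 13 3)(10 15 17 11 12)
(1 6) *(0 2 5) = (0 2 5)(1 6) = [2, 6, 5, 3, 4, 0, 1]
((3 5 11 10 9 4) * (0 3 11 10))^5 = (0 4 10 3 11 9 5)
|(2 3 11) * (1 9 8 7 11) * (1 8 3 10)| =8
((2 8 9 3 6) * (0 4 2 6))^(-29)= (0 4 2 8 9 3)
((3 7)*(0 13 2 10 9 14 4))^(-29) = ((0 13 2 10 9 14 4)(3 7))^(-29) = (0 4 14 9 10 2 13)(3 7)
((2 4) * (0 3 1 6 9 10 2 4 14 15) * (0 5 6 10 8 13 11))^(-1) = (0 11 13 8 9 6 5 15 14 2 10 1 3)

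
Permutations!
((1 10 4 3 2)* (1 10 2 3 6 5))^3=((1 2 10 4 6 5))^3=(1 4)(2 6)(5 10)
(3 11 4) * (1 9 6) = (1 9 6)(3 11 4) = [0, 9, 2, 11, 3, 5, 1, 7, 8, 6, 10, 4]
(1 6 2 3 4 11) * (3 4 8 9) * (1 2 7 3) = [0, 6, 4, 8, 11, 5, 7, 3, 9, 1, 10, 2] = (1 6 7 3 8 9)(2 4 11)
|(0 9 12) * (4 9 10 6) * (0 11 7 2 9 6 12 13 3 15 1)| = |(0 10 12 11 7 2 9 13 3 15 1)(4 6)| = 22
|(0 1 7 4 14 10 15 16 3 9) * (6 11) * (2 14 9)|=30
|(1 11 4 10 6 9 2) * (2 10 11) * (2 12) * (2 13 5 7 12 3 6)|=12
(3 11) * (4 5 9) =[0, 1, 2, 11, 5, 9, 6, 7, 8, 4, 10, 3] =(3 11)(4 5 9)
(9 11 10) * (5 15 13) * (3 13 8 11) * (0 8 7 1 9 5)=[8, 9, 2, 13, 4, 15, 6, 1, 11, 3, 5, 10, 12, 0, 14, 7]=(0 8 11 10 5 15 7 1 9 3 13)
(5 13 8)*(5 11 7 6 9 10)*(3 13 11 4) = (3 13 8 4)(5 11 7 6 9 10) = [0, 1, 2, 13, 3, 11, 9, 6, 4, 10, 5, 7, 12, 8]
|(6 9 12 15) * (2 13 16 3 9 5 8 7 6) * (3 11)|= 8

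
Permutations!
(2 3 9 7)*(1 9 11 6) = (1 9 7 2 3 11 6) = [0, 9, 3, 11, 4, 5, 1, 2, 8, 7, 10, 6]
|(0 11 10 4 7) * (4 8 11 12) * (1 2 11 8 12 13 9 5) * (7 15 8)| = |(0 13 9 5 1 2 11 10 12 4 15 8 7)| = 13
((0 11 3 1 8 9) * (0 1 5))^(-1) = (0 5 3 11)(1 9 8)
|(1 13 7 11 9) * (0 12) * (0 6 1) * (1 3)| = |(0 12 6 3 1 13 7 11 9)| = 9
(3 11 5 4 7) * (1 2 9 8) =(1 2 9 8)(3 11 5 4 7) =[0, 2, 9, 11, 7, 4, 6, 3, 1, 8, 10, 5]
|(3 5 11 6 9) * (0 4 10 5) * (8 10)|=9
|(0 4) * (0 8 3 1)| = |(0 4 8 3 1)| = 5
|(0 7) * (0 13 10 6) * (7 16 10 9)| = 12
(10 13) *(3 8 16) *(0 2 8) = (0 2 8 16 3)(10 13) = [2, 1, 8, 0, 4, 5, 6, 7, 16, 9, 13, 11, 12, 10, 14, 15, 3]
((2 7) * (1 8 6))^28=(1 8 6)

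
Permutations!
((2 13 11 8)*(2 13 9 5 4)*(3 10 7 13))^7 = ((2 9 5 4)(3 10 7 13 11 8))^7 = (2 4 5 9)(3 10 7 13 11 8)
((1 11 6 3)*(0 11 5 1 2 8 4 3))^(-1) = (0 6 11)(1 5)(2 3 4 8)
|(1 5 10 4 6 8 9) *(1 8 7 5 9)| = 15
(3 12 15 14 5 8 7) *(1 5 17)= (1 5 8 7 3 12 15 14 17)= [0, 5, 2, 12, 4, 8, 6, 3, 7, 9, 10, 11, 15, 13, 17, 14, 16, 1]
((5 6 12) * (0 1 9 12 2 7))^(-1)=((0 1 9 12 5 6 2 7))^(-1)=(0 7 2 6 5 12 9 1)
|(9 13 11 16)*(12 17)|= 4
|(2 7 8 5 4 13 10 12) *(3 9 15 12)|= 11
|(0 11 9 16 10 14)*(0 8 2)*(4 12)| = |(0 11 9 16 10 14 8 2)(4 12)| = 8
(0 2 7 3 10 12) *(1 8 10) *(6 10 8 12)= (0 2 7 3 1 12)(6 10)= [2, 12, 7, 1, 4, 5, 10, 3, 8, 9, 6, 11, 0]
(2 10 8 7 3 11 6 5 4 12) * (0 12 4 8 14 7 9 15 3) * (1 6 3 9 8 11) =(0 12 2 10 14 7)(1 6 5 11 3)(9 15) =[12, 6, 10, 1, 4, 11, 5, 0, 8, 15, 14, 3, 2, 13, 7, 9]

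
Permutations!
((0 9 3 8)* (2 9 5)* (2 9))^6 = (0 5 9 3 8)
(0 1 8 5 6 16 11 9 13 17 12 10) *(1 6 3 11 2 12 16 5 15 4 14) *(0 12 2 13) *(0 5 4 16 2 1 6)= (1 8 15 16 13 17 2)(3 11 9 5)(4 14 6)(10 12)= [0, 8, 1, 11, 14, 3, 4, 7, 15, 5, 12, 9, 10, 17, 6, 16, 13, 2]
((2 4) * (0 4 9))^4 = ((0 4 2 9))^4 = (9)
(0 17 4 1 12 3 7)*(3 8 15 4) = [17, 12, 2, 7, 1, 5, 6, 0, 15, 9, 10, 11, 8, 13, 14, 4, 16, 3] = (0 17 3 7)(1 12 8 15 4)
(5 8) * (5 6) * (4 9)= (4 9)(5 8 6)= [0, 1, 2, 3, 9, 8, 5, 7, 6, 4]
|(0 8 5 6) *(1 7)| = 4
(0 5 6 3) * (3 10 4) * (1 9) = (0 5 6 10 4 3)(1 9) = [5, 9, 2, 0, 3, 6, 10, 7, 8, 1, 4]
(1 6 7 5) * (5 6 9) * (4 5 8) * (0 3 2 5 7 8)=(0 3 2 5 1 9)(4 7 6 8)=[3, 9, 5, 2, 7, 1, 8, 6, 4, 0]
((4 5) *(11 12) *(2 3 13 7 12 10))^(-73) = (2 12 3 11 13 10 7)(4 5)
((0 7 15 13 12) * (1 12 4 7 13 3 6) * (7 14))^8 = (0 1 3 7 4)(6 15 14 13 12)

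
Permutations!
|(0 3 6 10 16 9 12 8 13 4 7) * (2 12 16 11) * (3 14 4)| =|(0 14 4 7)(2 12 8 13 3 6 10 11)(9 16)| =8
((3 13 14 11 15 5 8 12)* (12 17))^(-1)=((3 13 14 11 15 5 8 17 12))^(-1)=(3 12 17 8 5 15 11 14 13)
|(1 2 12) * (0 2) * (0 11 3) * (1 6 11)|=6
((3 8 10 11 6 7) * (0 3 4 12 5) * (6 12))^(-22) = ((0 3 8 10 11 12 5)(4 6 7))^(-22) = (0 5 12 11 10 8 3)(4 7 6)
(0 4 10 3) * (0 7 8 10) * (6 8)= (0 4)(3 7 6 8 10)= [4, 1, 2, 7, 0, 5, 8, 6, 10, 9, 3]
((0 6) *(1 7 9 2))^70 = (1 9)(2 7)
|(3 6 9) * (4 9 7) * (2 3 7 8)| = 12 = |(2 3 6 8)(4 9 7)|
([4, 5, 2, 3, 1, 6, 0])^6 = (0 4 1 5 6)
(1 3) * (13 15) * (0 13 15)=[13, 3, 2, 1, 4, 5, 6, 7, 8, 9, 10, 11, 12, 0, 14, 15]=(15)(0 13)(1 3)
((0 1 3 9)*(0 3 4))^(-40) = (9)(0 4 1)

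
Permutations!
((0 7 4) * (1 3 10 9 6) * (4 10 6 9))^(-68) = ((0 7 10 4)(1 3 6))^(-68) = (10)(1 3 6)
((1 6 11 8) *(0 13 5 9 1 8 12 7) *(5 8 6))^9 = ((0 13 8 6 11 12 7)(1 5 9))^9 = (0 8 11 7 13 6 12)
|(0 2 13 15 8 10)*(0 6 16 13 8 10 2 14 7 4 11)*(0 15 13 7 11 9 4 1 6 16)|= |(0 14 11 15 10 16 7 1 6)(2 8)(4 9)|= 18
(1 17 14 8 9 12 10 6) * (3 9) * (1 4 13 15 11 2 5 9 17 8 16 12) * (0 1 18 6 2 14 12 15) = [1, 8, 5, 17, 13, 9, 4, 7, 3, 18, 2, 14, 10, 0, 16, 11, 15, 12, 6] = (0 1 8 3 17 12 10 2 5 9 18 6 4 13)(11 14 16 15)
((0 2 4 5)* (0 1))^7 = ((0 2 4 5 1))^7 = (0 4 1 2 5)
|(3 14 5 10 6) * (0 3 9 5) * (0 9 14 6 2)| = |(0 3 6 14 9 5 10 2)| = 8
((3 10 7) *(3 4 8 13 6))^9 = ((3 10 7 4 8 13 6))^9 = (3 7 8 6 10 4 13)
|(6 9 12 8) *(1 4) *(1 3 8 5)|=8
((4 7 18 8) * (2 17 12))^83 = (2 12 17)(4 8 18 7)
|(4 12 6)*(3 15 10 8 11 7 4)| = |(3 15 10 8 11 7 4 12 6)| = 9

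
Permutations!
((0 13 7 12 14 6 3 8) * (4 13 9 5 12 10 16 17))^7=(0 8 3 6 14 12 5 9)(4 13 7 10 16 17)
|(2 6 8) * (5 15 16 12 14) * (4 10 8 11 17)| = |(2 6 11 17 4 10 8)(5 15 16 12 14)| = 35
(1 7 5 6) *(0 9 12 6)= (0 9 12 6 1 7 5)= [9, 7, 2, 3, 4, 0, 1, 5, 8, 12, 10, 11, 6]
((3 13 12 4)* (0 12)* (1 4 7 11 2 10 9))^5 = (0 10 13 2 3 11 4 7 1 12 9) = ((0 12 7 11 2 10 9 1 4 3 13))^5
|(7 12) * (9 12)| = 3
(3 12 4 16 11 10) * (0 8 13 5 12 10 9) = (0 8 13 5 12 4 16 11 9)(3 10) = [8, 1, 2, 10, 16, 12, 6, 7, 13, 0, 3, 9, 4, 5, 14, 15, 11]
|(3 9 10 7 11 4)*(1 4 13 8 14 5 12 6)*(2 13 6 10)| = |(1 4 3 9 2 13 8 14 5 12 10 7 11 6)| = 14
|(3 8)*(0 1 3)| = 4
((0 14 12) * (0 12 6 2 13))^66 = (0 14 6 2 13)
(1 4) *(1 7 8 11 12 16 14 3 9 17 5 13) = (1 4 7 8 11 12 16 14 3 9 17 5 13) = [0, 4, 2, 9, 7, 13, 6, 8, 11, 17, 10, 12, 16, 1, 3, 15, 14, 5]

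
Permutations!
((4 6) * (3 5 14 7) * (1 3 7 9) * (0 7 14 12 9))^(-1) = ((0 7 14)(1 3 5 12 9)(4 6))^(-1) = (0 14 7)(1 9 12 5 3)(4 6)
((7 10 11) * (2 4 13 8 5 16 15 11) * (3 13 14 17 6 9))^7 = (2 13 10 3 7 9 11 6 15 17 16 14 5 4 8)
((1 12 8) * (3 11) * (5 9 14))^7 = (1 12 8)(3 11)(5 9 14)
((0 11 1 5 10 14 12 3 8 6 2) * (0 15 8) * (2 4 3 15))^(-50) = (0 4 8 12 10 1)(3 6 15 14 5 11)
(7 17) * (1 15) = (1 15)(7 17) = [0, 15, 2, 3, 4, 5, 6, 17, 8, 9, 10, 11, 12, 13, 14, 1, 16, 7]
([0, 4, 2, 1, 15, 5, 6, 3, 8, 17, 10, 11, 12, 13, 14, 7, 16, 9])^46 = [0, 4, 2, 1, 15, 5, 6, 3, 8, 9, 10, 11, 12, 13, 14, 7, 16, 17]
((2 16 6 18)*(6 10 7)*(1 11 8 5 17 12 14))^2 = ((1 11 8 5 17 12 14)(2 16 10 7 6 18))^2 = (1 8 17 14 11 5 12)(2 10 6)(7 18 16)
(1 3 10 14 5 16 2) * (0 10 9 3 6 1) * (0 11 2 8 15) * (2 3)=(0 10 14 5 16 8 15)(1 6)(2 11 3 9)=[10, 6, 11, 9, 4, 16, 1, 7, 15, 2, 14, 3, 12, 13, 5, 0, 8]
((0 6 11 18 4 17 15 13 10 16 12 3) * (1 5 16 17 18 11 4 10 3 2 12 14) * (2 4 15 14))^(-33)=((0 6 15 13 3)(1 5 16 2 12 4 18 10 17 14))^(-33)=(0 15 3 6 13)(1 10 12 5 17 4 16 14 18 2)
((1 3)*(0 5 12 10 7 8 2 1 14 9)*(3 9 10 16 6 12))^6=(16)(0 8 3 1 10)(2 14 9 7 5)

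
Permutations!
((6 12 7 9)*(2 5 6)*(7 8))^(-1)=(2 9 7 8 12 6 5)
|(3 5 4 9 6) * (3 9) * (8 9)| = 3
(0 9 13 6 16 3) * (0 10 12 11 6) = (0 9 13)(3 10 12 11 6 16) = [9, 1, 2, 10, 4, 5, 16, 7, 8, 13, 12, 6, 11, 0, 14, 15, 3]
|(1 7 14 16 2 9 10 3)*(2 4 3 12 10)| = |(1 7 14 16 4 3)(2 9)(10 12)| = 6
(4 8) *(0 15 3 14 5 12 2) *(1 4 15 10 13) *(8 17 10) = [8, 4, 0, 14, 17, 12, 6, 7, 15, 9, 13, 11, 2, 1, 5, 3, 16, 10] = (0 8 15 3 14 5 12 2)(1 4 17 10 13)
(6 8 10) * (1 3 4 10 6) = (1 3 4 10)(6 8) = [0, 3, 2, 4, 10, 5, 8, 7, 6, 9, 1]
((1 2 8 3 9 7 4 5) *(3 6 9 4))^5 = ((1 2 8 6 9 7 3 4 5))^5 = (1 7 2 3 8 4 6 5 9)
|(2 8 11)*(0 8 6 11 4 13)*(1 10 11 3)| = |(0 8 4 13)(1 10 11 2 6 3)| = 12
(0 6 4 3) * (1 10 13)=(0 6 4 3)(1 10 13)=[6, 10, 2, 0, 3, 5, 4, 7, 8, 9, 13, 11, 12, 1]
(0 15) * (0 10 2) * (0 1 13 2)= (0 15 10)(1 13 2)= [15, 13, 1, 3, 4, 5, 6, 7, 8, 9, 0, 11, 12, 2, 14, 10]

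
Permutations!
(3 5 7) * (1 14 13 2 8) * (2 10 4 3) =(1 14 13 10 4 3 5 7 2 8) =[0, 14, 8, 5, 3, 7, 6, 2, 1, 9, 4, 11, 12, 10, 13]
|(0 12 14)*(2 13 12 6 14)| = 3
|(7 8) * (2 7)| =3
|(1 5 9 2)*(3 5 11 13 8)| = |(1 11 13 8 3 5 9 2)| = 8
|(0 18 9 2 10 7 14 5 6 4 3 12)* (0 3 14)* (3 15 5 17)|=|(0 18 9 2 10 7)(3 12 15 5 6 4 14 17)|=24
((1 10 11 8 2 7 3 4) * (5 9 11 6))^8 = ((1 10 6 5 9 11 8 2 7 3 4))^8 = (1 7 11 6 4 2 9 10 3 8 5)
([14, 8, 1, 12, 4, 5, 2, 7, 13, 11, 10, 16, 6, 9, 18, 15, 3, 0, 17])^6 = (0 18)(1 3 13 6 11)(2 16 8 12 9)(14 17)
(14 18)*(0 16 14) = [16, 1, 2, 3, 4, 5, 6, 7, 8, 9, 10, 11, 12, 13, 18, 15, 14, 17, 0] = (0 16 14 18)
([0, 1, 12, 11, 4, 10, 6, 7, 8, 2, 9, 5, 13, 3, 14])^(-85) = (14)(2 3 10 12 11 9 13 5)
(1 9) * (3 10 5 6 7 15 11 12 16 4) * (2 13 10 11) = (1 9)(2 13 10 5 6 7 15)(3 11 12 16 4) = [0, 9, 13, 11, 3, 6, 7, 15, 8, 1, 5, 12, 16, 10, 14, 2, 4]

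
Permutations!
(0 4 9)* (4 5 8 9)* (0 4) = (0 5 8 9 4) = [5, 1, 2, 3, 0, 8, 6, 7, 9, 4]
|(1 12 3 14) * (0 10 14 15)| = |(0 10 14 1 12 3 15)| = 7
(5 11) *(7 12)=(5 11)(7 12)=[0, 1, 2, 3, 4, 11, 6, 12, 8, 9, 10, 5, 7]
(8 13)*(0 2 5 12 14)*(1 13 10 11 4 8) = (0 2 5 12 14)(1 13)(4 8 10 11) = [2, 13, 5, 3, 8, 12, 6, 7, 10, 9, 11, 4, 14, 1, 0]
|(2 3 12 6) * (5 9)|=4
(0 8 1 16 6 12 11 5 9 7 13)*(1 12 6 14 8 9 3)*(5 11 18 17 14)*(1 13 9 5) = (0 5 3 13)(1 16)(7 9)(8 12 18 17 14) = [5, 16, 2, 13, 4, 3, 6, 9, 12, 7, 10, 11, 18, 0, 8, 15, 1, 14, 17]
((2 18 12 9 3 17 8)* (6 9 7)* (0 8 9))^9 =(0 2 12 6 8 18 7)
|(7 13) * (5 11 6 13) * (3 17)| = 10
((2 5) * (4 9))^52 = ((2 5)(4 9))^52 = (9)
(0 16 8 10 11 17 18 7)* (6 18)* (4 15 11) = [16, 1, 2, 3, 15, 5, 18, 0, 10, 9, 4, 17, 12, 13, 14, 11, 8, 6, 7] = (0 16 8 10 4 15 11 17 6 18 7)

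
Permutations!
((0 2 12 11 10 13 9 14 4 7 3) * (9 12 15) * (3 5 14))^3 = ((0 2 15 9 3)(4 7 5 14)(10 13 12 11))^3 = (0 9 2 3 15)(4 14 5 7)(10 11 12 13)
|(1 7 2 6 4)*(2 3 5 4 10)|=15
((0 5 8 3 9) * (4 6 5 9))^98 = (9)(3 5 4 8 6)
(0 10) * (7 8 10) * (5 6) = [7, 1, 2, 3, 4, 6, 5, 8, 10, 9, 0] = (0 7 8 10)(5 6)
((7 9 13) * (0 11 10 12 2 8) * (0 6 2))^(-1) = (0 12 10 11)(2 6 8)(7 13 9)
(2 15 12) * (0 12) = (0 12 2 15) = [12, 1, 15, 3, 4, 5, 6, 7, 8, 9, 10, 11, 2, 13, 14, 0]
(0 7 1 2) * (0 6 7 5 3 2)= [5, 0, 6, 2, 4, 3, 7, 1]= (0 5 3 2 6 7 1)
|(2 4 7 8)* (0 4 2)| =|(0 4 7 8)| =4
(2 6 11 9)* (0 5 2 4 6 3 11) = (0 5 2 3 11 9 4 6) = [5, 1, 3, 11, 6, 2, 0, 7, 8, 4, 10, 9]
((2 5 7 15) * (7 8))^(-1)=((2 5 8 7 15))^(-1)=(2 15 7 8 5)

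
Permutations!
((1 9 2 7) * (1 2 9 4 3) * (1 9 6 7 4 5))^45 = ((1 5)(2 4 3 9 6 7))^45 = (1 5)(2 9)(3 7)(4 6)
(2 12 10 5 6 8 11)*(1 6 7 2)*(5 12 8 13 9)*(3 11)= (1 6 13 9 5 7 2 8 3 11)(10 12)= [0, 6, 8, 11, 4, 7, 13, 2, 3, 5, 12, 1, 10, 9]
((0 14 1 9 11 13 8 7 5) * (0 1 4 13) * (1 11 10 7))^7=((0 14 4 13 8 1 9 10 7 5 11))^7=(0 10 13 11 9 4 5 1 14 7 8)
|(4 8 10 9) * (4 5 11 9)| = |(4 8 10)(5 11 9)| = 3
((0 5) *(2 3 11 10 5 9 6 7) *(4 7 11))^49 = (0 9 6 11 10 5)(2 3 4 7)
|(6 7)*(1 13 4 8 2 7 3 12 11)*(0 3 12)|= 18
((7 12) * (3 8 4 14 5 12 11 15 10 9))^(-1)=(3 9 10 15 11 7 12 5 14 4 8)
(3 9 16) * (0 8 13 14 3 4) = [8, 1, 2, 9, 0, 5, 6, 7, 13, 16, 10, 11, 12, 14, 3, 15, 4] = (0 8 13 14 3 9 16 4)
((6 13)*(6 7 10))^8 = ((6 13 7 10))^8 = (13)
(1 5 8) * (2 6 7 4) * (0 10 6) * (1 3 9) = (0 10 6 7 4 2)(1 5 8 3 9) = [10, 5, 0, 9, 2, 8, 7, 4, 3, 1, 6]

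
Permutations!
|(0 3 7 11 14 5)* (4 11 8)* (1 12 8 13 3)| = 24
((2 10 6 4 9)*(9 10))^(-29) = ((2 9)(4 10 6))^(-29) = (2 9)(4 10 6)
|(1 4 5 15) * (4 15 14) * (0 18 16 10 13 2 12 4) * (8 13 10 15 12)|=|(0 18 16 15 1 12 4 5 14)(2 8 13)|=9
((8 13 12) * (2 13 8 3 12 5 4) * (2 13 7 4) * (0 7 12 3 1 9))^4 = (0 5 9 13 1 4 12 7 2)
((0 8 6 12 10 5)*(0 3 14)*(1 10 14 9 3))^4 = (0 14 12 6 8)(1 10 5)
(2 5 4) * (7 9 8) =(2 5 4)(7 9 8) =[0, 1, 5, 3, 2, 4, 6, 9, 7, 8]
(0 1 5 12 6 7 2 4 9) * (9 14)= [1, 5, 4, 3, 14, 12, 7, 2, 8, 0, 10, 11, 6, 13, 9]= (0 1 5 12 6 7 2 4 14 9)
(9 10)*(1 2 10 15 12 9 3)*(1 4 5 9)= [0, 2, 10, 4, 5, 9, 6, 7, 8, 15, 3, 11, 1, 13, 14, 12]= (1 2 10 3 4 5 9 15 12)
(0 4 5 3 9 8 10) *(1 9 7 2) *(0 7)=(0 4 5 3)(1 9 8 10 7 2)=[4, 9, 1, 0, 5, 3, 6, 2, 10, 8, 7]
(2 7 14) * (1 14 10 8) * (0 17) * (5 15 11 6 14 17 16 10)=(0 16 10 8 1 17)(2 7 5 15 11 6 14)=[16, 17, 7, 3, 4, 15, 14, 5, 1, 9, 8, 6, 12, 13, 2, 11, 10, 0]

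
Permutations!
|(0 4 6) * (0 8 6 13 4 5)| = 2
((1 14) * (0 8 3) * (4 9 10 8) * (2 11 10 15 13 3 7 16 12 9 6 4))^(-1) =((0 2 11 10 8 7 16 12 9 15 13 3)(1 14)(4 6))^(-1) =(0 3 13 15 9 12 16 7 8 10 11 2)(1 14)(4 6)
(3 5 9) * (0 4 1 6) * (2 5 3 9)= (9)(0 4 1 6)(2 5)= [4, 6, 5, 3, 1, 2, 0, 7, 8, 9]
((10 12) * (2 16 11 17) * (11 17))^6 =((2 16 17)(10 12))^6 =(17)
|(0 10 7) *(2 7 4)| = 5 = |(0 10 4 2 7)|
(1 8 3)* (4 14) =(1 8 3)(4 14) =[0, 8, 2, 1, 14, 5, 6, 7, 3, 9, 10, 11, 12, 13, 4]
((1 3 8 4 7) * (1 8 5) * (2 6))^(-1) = ((1 3 5)(2 6)(4 7 8))^(-1) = (1 5 3)(2 6)(4 8 7)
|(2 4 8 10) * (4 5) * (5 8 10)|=|(2 8 5 4 10)|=5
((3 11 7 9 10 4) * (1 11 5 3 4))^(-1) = (1 10 9 7 11)(3 5)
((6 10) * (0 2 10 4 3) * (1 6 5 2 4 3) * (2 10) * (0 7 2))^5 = (0 7 6 4 2 3 1)(5 10)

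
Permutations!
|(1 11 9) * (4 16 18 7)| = 12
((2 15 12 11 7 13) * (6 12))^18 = ((2 15 6 12 11 7 13))^18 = (2 11 15 7 6 13 12)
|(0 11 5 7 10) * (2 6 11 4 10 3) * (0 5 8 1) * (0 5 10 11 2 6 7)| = 12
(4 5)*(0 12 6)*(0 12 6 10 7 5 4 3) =(0 6 12 10 7 5 3) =[6, 1, 2, 0, 4, 3, 12, 5, 8, 9, 7, 11, 10]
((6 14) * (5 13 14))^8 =(14)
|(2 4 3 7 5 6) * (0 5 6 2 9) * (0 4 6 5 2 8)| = 9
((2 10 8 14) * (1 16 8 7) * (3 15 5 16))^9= (1 7 10 2 14 8 16 5 15 3)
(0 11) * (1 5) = (0 11)(1 5) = [11, 5, 2, 3, 4, 1, 6, 7, 8, 9, 10, 0]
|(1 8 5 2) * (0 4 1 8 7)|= |(0 4 1 7)(2 8 5)|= 12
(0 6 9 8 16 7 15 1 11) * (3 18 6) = (0 3 18 6 9 8 16 7 15 1 11) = [3, 11, 2, 18, 4, 5, 9, 15, 16, 8, 10, 0, 12, 13, 14, 1, 7, 17, 6]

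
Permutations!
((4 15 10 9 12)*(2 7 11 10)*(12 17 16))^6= (2 16 11 4 9)(7 12 10 15 17)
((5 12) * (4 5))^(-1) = ((4 5 12))^(-1) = (4 12 5)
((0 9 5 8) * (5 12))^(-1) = (0 8 5 12 9)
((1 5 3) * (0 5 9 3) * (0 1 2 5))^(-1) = ((1 9 3 2 5))^(-1) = (1 5 2 3 9)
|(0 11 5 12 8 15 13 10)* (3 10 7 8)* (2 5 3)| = 12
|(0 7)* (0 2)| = 3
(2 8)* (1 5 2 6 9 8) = (1 5 2)(6 9 8) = [0, 5, 1, 3, 4, 2, 9, 7, 6, 8]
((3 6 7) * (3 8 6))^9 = (8)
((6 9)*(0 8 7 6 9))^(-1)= ((9)(0 8 7 6))^(-1)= (9)(0 6 7 8)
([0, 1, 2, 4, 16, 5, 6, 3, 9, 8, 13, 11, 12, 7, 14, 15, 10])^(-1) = (3 7 13 10 16 4)(8 9)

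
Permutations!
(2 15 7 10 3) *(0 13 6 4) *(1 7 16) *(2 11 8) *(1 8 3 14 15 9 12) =[13, 7, 9, 11, 0, 5, 4, 10, 2, 12, 14, 3, 1, 6, 15, 16, 8] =(0 13 6 4)(1 7 10 14 15 16 8 2 9 12)(3 11)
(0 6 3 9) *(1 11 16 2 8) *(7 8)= (0 6 3 9)(1 11 16 2 7 8)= [6, 11, 7, 9, 4, 5, 3, 8, 1, 0, 10, 16, 12, 13, 14, 15, 2]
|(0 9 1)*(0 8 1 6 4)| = 4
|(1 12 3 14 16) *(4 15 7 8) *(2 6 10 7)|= 35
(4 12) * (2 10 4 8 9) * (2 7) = (2 10 4 12 8 9 7) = [0, 1, 10, 3, 12, 5, 6, 2, 9, 7, 4, 11, 8]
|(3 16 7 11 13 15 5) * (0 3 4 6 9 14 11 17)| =40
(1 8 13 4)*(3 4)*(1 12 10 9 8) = (3 4 12 10 9 8 13) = [0, 1, 2, 4, 12, 5, 6, 7, 13, 8, 9, 11, 10, 3]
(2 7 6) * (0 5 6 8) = (0 5 6 2 7 8) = [5, 1, 7, 3, 4, 6, 2, 8, 0]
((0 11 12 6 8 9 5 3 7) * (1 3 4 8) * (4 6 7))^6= (0 12)(1 6 5 9 8 4 3)(7 11)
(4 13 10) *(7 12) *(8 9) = (4 13 10)(7 12)(8 9) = [0, 1, 2, 3, 13, 5, 6, 12, 9, 8, 4, 11, 7, 10]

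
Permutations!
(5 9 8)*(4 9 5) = (4 9 8) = [0, 1, 2, 3, 9, 5, 6, 7, 4, 8]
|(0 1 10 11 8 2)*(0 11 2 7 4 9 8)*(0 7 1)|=|(1 10 2 11 7 4 9 8)|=8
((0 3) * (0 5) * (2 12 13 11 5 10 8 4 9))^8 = (0 13 9 10 5 12 4 3 11 2 8)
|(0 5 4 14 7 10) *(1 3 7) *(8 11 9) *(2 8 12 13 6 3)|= |(0 5 4 14 1 2 8 11 9 12 13 6 3 7 10)|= 15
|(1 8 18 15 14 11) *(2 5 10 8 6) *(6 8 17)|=|(1 8 18 15 14 11)(2 5 10 17 6)|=30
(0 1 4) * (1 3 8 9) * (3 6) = (0 6 3 8 9 1 4) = [6, 4, 2, 8, 0, 5, 3, 7, 9, 1]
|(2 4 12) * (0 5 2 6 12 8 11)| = |(0 5 2 4 8 11)(6 12)| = 6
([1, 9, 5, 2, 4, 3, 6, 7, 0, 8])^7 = [8, 0, 5, 2, 4, 3, 6, 7, 9, 1]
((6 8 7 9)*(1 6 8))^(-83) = ((1 6)(7 9 8))^(-83) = (1 6)(7 9 8)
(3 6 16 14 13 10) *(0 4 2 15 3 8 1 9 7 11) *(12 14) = [4, 9, 15, 6, 2, 5, 16, 11, 1, 7, 8, 0, 14, 10, 13, 3, 12] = (0 4 2 15 3 6 16 12 14 13 10 8 1 9 7 11)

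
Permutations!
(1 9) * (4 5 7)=[0, 9, 2, 3, 5, 7, 6, 4, 8, 1]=(1 9)(4 5 7)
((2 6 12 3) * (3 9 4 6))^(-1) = (2 3)(4 9 12 6)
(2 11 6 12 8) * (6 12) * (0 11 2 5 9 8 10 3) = (0 11 12 10 3)(5 9 8) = [11, 1, 2, 0, 4, 9, 6, 7, 5, 8, 3, 12, 10]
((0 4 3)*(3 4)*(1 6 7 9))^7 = (0 3)(1 9 7 6)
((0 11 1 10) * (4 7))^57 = ((0 11 1 10)(4 7))^57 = (0 11 1 10)(4 7)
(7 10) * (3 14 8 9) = (3 14 8 9)(7 10) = [0, 1, 2, 14, 4, 5, 6, 10, 9, 3, 7, 11, 12, 13, 8]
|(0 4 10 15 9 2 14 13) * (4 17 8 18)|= |(0 17 8 18 4 10 15 9 2 14 13)|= 11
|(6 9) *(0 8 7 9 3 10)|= 7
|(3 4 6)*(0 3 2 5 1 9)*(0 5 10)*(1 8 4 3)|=|(0 1 9 5 8 4 6 2 10)|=9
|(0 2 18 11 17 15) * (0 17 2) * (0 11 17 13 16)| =|(0 11 2 18 17 15 13 16)| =8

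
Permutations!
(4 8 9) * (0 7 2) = [7, 1, 0, 3, 8, 5, 6, 2, 9, 4] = (0 7 2)(4 8 9)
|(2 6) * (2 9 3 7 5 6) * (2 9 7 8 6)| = 7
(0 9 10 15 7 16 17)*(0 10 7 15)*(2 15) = (0 9 7 16 17 10)(2 15) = [9, 1, 15, 3, 4, 5, 6, 16, 8, 7, 0, 11, 12, 13, 14, 2, 17, 10]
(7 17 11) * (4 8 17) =[0, 1, 2, 3, 8, 5, 6, 4, 17, 9, 10, 7, 12, 13, 14, 15, 16, 11] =(4 8 17 11 7)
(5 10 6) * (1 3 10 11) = (1 3 10 6 5 11) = [0, 3, 2, 10, 4, 11, 5, 7, 8, 9, 6, 1]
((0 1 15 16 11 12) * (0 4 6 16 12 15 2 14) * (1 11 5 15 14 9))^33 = (4 5)(6 15)(12 16)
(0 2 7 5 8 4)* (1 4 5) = (0 2 7 1 4)(5 8) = [2, 4, 7, 3, 0, 8, 6, 1, 5]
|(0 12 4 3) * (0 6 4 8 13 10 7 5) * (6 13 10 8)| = 10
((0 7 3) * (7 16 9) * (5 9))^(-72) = (16)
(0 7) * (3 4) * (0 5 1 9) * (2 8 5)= (0 7 2 8 5 1 9)(3 4)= [7, 9, 8, 4, 3, 1, 6, 2, 5, 0]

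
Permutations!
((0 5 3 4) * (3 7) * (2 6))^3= (0 3 5 4 7)(2 6)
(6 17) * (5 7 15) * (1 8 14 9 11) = (1 8 14 9 11)(5 7 15)(6 17) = [0, 8, 2, 3, 4, 7, 17, 15, 14, 11, 10, 1, 12, 13, 9, 5, 16, 6]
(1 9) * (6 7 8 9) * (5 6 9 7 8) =[0, 9, 2, 3, 4, 6, 8, 5, 7, 1] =(1 9)(5 6 8 7)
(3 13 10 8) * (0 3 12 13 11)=(0 3 11)(8 12 13 10)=[3, 1, 2, 11, 4, 5, 6, 7, 12, 9, 8, 0, 13, 10]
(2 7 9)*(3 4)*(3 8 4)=(2 7 9)(4 8)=[0, 1, 7, 3, 8, 5, 6, 9, 4, 2]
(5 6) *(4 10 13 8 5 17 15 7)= (4 10 13 8 5 6 17 15 7)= [0, 1, 2, 3, 10, 6, 17, 4, 5, 9, 13, 11, 12, 8, 14, 7, 16, 15]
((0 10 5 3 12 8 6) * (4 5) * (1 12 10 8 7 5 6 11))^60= (0 7 6 12 4 1 10 11 3 8 5)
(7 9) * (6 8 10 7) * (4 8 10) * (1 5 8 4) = (1 5 8)(6 10 7 9) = [0, 5, 2, 3, 4, 8, 10, 9, 1, 6, 7]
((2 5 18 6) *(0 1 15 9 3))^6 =(0 1 15 9 3)(2 18)(5 6)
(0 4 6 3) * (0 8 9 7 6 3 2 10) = [4, 1, 10, 8, 3, 5, 2, 6, 9, 7, 0] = (0 4 3 8 9 7 6 2 10)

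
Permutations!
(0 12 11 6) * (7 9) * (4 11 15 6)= (0 12 15 6)(4 11)(7 9)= [12, 1, 2, 3, 11, 5, 0, 9, 8, 7, 10, 4, 15, 13, 14, 6]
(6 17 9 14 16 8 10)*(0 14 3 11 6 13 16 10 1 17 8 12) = (0 14 10 13 16 12)(1 17 9 3 11 6 8) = [14, 17, 2, 11, 4, 5, 8, 7, 1, 3, 13, 6, 0, 16, 10, 15, 12, 9]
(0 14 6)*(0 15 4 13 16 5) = [14, 1, 2, 3, 13, 0, 15, 7, 8, 9, 10, 11, 12, 16, 6, 4, 5] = (0 14 6 15 4 13 16 5)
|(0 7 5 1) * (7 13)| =5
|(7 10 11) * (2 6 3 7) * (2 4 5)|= 8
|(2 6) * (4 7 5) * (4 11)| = 4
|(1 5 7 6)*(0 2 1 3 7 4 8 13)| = 21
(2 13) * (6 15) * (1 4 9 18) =(1 4 9 18)(2 13)(6 15) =[0, 4, 13, 3, 9, 5, 15, 7, 8, 18, 10, 11, 12, 2, 14, 6, 16, 17, 1]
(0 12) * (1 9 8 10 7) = (0 12)(1 9 8 10 7) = [12, 9, 2, 3, 4, 5, 6, 1, 10, 8, 7, 11, 0]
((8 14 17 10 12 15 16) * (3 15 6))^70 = ((3 15 16 8 14 17 10 12 6))^70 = (3 12 17 8 15 6 10 14 16)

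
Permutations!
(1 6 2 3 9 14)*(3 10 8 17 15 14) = (1 6 2 10 8 17 15 14)(3 9) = [0, 6, 10, 9, 4, 5, 2, 7, 17, 3, 8, 11, 12, 13, 1, 14, 16, 15]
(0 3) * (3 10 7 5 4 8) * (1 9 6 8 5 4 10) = (0 1 9 6 8 3)(4 5 10 7) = [1, 9, 2, 0, 5, 10, 8, 4, 3, 6, 7]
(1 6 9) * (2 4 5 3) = (1 6 9)(2 4 5 3) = [0, 6, 4, 2, 5, 3, 9, 7, 8, 1]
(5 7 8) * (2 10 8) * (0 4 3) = [4, 1, 10, 0, 3, 7, 6, 2, 5, 9, 8] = (0 4 3)(2 10 8 5 7)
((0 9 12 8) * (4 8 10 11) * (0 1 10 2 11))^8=(0 10 1 8 4 11 2 12 9)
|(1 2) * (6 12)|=2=|(1 2)(6 12)|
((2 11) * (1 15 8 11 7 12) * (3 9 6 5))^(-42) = (15)(3 6)(5 9)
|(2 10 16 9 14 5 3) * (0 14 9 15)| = 8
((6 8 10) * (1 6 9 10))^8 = (10)(1 8 6)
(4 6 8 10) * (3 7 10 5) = (3 7 10 4 6 8 5) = [0, 1, 2, 7, 6, 3, 8, 10, 5, 9, 4]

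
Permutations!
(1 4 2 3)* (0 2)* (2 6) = (0 6 2 3 1 4) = [6, 4, 3, 1, 0, 5, 2]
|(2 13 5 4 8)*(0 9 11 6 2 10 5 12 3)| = 8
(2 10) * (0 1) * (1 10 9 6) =(0 10 2 9 6 1) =[10, 0, 9, 3, 4, 5, 1, 7, 8, 6, 2]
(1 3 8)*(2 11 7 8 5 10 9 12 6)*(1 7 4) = (1 3 5 10 9 12 6 2 11 4)(7 8) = [0, 3, 11, 5, 1, 10, 2, 8, 7, 12, 9, 4, 6]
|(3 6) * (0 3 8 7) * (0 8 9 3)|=|(3 6 9)(7 8)|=6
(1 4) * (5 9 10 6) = (1 4)(5 9 10 6) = [0, 4, 2, 3, 1, 9, 5, 7, 8, 10, 6]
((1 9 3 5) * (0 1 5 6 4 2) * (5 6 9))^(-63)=((0 1 5 6 4 2)(3 9))^(-63)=(0 6)(1 4)(2 5)(3 9)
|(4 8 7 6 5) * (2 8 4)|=|(2 8 7 6 5)|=5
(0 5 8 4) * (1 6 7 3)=(0 5 8 4)(1 6 7 3)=[5, 6, 2, 1, 0, 8, 7, 3, 4]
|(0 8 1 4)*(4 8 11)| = 6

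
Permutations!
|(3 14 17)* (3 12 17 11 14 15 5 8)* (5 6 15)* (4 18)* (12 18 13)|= |(3 5 8)(4 13 12 17 18)(6 15)(11 14)|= 30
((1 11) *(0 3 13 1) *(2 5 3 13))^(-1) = ((0 13 1 11)(2 5 3))^(-1) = (0 11 1 13)(2 3 5)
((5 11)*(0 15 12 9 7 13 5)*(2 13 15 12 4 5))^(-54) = ((0 12 9 7 15 4 5 11)(2 13))^(-54) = (0 9 15 5)(4 11 12 7)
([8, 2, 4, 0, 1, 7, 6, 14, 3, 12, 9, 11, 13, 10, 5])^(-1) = [3, 4, 1, 8, 2, 14, 6, 5, 0, 10, 13, 11, 9, 12, 7]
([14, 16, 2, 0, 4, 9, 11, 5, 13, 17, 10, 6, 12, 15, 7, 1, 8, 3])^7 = (17)(1 8 15 16 13)(6 11)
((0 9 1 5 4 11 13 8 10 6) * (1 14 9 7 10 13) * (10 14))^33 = (0 9)(1 5 4 11)(6 14)(7 10)(8 13)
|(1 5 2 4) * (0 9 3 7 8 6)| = 12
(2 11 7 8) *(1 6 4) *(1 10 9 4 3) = (1 6 3)(2 11 7 8)(4 10 9) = [0, 6, 11, 1, 10, 5, 3, 8, 2, 4, 9, 7]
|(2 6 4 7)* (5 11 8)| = |(2 6 4 7)(5 11 8)| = 12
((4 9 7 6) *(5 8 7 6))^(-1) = ((4 9 6)(5 8 7))^(-1) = (4 6 9)(5 7 8)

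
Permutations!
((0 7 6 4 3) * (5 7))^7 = (0 5 7 6 4 3)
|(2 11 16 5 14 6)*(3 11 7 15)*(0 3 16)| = 21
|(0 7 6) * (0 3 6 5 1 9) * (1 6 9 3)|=7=|(0 7 5 6 1 3 9)|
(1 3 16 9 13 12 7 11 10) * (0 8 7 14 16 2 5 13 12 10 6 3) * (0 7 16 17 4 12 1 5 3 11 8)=[0, 7, 3, 2, 12, 13, 11, 8, 16, 1, 5, 6, 14, 10, 17, 15, 9, 4]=(1 7 8 16 9)(2 3)(4 12 14 17)(5 13 10)(6 11)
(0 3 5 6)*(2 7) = (0 3 5 6)(2 7) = [3, 1, 7, 5, 4, 6, 0, 2]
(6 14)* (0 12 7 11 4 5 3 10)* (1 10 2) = (0 12 7 11 4 5 3 2 1 10)(6 14) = [12, 10, 1, 2, 5, 3, 14, 11, 8, 9, 0, 4, 7, 13, 6]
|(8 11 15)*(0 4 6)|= 3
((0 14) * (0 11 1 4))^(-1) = ((0 14 11 1 4))^(-1) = (0 4 1 11 14)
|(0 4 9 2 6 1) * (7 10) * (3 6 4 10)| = 6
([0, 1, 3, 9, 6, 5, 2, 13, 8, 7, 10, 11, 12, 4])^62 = (2 6 4 13 7 9 3)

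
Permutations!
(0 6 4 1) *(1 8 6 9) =(0 9 1)(4 8 6) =[9, 0, 2, 3, 8, 5, 4, 7, 6, 1]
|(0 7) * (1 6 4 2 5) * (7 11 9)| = |(0 11 9 7)(1 6 4 2 5)| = 20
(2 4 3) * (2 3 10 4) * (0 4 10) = [4, 1, 2, 3, 0, 5, 6, 7, 8, 9, 10] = (10)(0 4)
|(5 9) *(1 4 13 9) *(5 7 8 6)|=8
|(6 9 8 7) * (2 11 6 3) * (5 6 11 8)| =12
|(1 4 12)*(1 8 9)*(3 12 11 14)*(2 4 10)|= 10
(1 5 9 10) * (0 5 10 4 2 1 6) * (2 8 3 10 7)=(0 5 9 4 8 3 10 6)(1 7 2)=[5, 7, 1, 10, 8, 9, 0, 2, 3, 4, 6]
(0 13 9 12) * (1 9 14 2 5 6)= (0 13 14 2 5 6 1 9 12)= [13, 9, 5, 3, 4, 6, 1, 7, 8, 12, 10, 11, 0, 14, 2]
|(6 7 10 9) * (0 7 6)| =|(0 7 10 9)| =4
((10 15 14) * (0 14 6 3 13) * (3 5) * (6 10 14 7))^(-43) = ((0 7 6 5 3 13)(10 15))^(-43) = (0 13 3 5 6 7)(10 15)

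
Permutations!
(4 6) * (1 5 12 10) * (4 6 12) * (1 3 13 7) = (1 5 4 12 10 3 13 7) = [0, 5, 2, 13, 12, 4, 6, 1, 8, 9, 3, 11, 10, 7]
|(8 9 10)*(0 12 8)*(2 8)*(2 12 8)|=|(12)(0 8 9 10)|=4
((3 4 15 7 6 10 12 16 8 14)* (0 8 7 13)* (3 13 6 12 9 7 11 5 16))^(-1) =(0 13 14 8)(3 12 7 9 10 6 15 4)(5 11 16)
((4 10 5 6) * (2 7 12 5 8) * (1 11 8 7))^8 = ((1 11 8 2)(4 10 7 12 5 6))^8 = (4 7 5)(6 10 12)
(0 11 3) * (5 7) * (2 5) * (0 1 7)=(0 11 3 1 7 2 5)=[11, 7, 5, 1, 4, 0, 6, 2, 8, 9, 10, 3]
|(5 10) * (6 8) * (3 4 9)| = 6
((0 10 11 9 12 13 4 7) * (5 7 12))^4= (0 5 11)(4 12 13)(7 9 10)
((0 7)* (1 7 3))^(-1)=(0 7 1 3)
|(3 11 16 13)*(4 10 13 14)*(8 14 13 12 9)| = 12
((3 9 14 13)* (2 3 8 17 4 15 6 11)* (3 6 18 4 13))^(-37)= (2 11 6)(3 14 9)(4 18 15)(8 13 17)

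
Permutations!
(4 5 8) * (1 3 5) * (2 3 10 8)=(1 10 8 4)(2 3 5)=[0, 10, 3, 5, 1, 2, 6, 7, 4, 9, 8]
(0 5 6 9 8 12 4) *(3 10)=[5, 1, 2, 10, 0, 6, 9, 7, 12, 8, 3, 11, 4]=(0 5 6 9 8 12 4)(3 10)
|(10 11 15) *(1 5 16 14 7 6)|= 6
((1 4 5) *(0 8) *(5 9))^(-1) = ((0 8)(1 4 9 5))^(-1) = (0 8)(1 5 9 4)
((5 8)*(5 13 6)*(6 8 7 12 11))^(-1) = ((5 7 12 11 6)(8 13))^(-1) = (5 6 11 12 7)(8 13)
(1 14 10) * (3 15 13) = (1 14 10)(3 15 13) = [0, 14, 2, 15, 4, 5, 6, 7, 8, 9, 1, 11, 12, 3, 10, 13]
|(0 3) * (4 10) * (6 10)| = |(0 3)(4 6 10)| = 6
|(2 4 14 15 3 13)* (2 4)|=|(3 13 4 14 15)|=5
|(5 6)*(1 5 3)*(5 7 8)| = |(1 7 8 5 6 3)| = 6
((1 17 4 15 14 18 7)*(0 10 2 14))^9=((0 10 2 14 18 7 1 17 4 15))^9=(0 15 4 17 1 7 18 14 2 10)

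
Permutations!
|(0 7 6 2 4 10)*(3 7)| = |(0 3 7 6 2 4 10)| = 7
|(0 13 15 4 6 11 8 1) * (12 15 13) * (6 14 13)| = 10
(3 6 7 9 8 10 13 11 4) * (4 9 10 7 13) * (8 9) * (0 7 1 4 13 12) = [7, 4, 2, 6, 3, 5, 12, 10, 1, 9, 13, 8, 0, 11] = (0 7 10 13 11 8 1 4 3 6 12)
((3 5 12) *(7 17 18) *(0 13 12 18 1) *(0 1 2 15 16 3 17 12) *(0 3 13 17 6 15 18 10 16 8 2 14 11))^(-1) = ((0 17 14 11)(2 18 7 12 6 15 8)(3 5 10 16 13))^(-1) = (0 11 14 17)(2 8 15 6 12 7 18)(3 13 16 10 5)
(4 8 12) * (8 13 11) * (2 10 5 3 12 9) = (2 10 5 3 12 4 13 11 8 9) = [0, 1, 10, 12, 13, 3, 6, 7, 9, 2, 5, 8, 4, 11]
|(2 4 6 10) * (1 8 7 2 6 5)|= 6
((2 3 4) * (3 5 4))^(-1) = ((2 5 4))^(-1) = (2 4 5)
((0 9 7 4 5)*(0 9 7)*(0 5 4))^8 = (9)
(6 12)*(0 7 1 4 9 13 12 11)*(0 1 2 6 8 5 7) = (1 4 9 13 12 8 5 7 2 6 11) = [0, 4, 6, 3, 9, 7, 11, 2, 5, 13, 10, 1, 8, 12]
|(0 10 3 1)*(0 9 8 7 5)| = 8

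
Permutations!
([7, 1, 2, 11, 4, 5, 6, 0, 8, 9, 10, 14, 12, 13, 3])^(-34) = (3 14 11)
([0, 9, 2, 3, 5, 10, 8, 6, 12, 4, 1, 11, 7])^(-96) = (12)(1 10 5 4 9)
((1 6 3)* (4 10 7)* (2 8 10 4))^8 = ((1 6 3)(2 8 10 7))^8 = (10)(1 3 6)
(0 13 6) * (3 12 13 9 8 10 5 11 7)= (0 9 8 10 5 11 7 3 12 13 6)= [9, 1, 2, 12, 4, 11, 0, 3, 10, 8, 5, 7, 13, 6]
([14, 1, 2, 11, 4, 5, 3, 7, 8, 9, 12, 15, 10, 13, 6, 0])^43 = (0 14 6 3 11 15)(10 12)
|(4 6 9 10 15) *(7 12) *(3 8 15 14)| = |(3 8 15 4 6 9 10 14)(7 12)| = 8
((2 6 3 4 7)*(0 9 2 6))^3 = (9)(3 6 7 4)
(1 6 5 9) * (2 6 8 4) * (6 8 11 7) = (1 11 7 6 5 9)(2 8 4) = [0, 11, 8, 3, 2, 9, 5, 6, 4, 1, 10, 7]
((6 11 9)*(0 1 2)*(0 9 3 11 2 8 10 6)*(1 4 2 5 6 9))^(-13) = ((0 4 2 1 8 10 9)(3 11)(5 6))^(-13) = (0 4 2 1 8 10 9)(3 11)(5 6)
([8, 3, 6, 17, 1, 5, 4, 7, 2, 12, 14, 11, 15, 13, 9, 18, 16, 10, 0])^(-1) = [18, 4, 8, 1, 6, 5, 2, 7, 0, 14, 17, 11, 9, 13, 10, 12, 16, 3, 15]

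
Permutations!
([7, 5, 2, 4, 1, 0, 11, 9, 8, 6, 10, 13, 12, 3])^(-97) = [6, 7, 2, 5, 0, 9, 3, 11, 8, 13, 10, 4, 12, 1]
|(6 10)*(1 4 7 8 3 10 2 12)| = 9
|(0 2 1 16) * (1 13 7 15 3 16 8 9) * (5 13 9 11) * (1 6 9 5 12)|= 8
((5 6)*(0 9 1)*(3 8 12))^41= ((0 9 1)(3 8 12)(5 6))^41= (0 1 9)(3 12 8)(5 6)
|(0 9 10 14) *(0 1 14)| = 6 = |(0 9 10)(1 14)|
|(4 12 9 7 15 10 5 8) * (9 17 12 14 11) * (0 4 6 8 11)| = |(0 4 14)(5 11 9 7 15 10)(6 8)(12 17)| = 6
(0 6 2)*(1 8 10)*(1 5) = (0 6 2)(1 8 10 5) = [6, 8, 0, 3, 4, 1, 2, 7, 10, 9, 5]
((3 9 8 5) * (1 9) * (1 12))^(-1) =((1 9 8 5 3 12))^(-1) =(1 12 3 5 8 9)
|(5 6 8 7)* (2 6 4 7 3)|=|(2 6 8 3)(4 7 5)|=12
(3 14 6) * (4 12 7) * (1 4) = [0, 4, 2, 14, 12, 5, 3, 1, 8, 9, 10, 11, 7, 13, 6] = (1 4 12 7)(3 14 6)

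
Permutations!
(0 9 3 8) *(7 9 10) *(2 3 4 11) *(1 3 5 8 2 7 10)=[1, 3, 5, 2, 11, 8, 6, 9, 0, 4, 10, 7]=(0 1 3 2 5 8)(4 11 7 9)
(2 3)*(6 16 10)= [0, 1, 3, 2, 4, 5, 16, 7, 8, 9, 6, 11, 12, 13, 14, 15, 10]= (2 3)(6 16 10)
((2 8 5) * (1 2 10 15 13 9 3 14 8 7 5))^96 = (1 3 15 7 8 9 10 2 14 13 5)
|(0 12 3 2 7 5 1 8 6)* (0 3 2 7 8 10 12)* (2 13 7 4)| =|(1 10 12 13 7 5)(2 8 6 3 4)| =30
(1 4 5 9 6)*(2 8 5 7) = (1 4 7 2 8 5 9 6) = [0, 4, 8, 3, 7, 9, 1, 2, 5, 6]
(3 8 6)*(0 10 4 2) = (0 10 4 2)(3 8 6) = [10, 1, 0, 8, 2, 5, 3, 7, 6, 9, 4]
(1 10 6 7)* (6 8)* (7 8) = [0, 10, 2, 3, 4, 5, 8, 1, 6, 9, 7] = (1 10 7)(6 8)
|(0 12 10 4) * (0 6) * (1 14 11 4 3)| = |(0 12 10 3 1 14 11 4 6)| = 9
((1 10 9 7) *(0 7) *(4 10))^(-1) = ((0 7 1 4 10 9))^(-1) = (0 9 10 4 1 7)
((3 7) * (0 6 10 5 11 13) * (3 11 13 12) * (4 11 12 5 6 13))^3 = (0 13)(6 10)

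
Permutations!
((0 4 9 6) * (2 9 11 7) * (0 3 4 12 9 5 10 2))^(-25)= (0 7 11 4 3 6 9 12)(2 10 5)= ((0 12 9 6 3 4 11 7)(2 5 10))^(-25)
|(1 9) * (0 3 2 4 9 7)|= |(0 3 2 4 9 1 7)|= 7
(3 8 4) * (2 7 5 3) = (2 7 5 3 8 4) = [0, 1, 7, 8, 2, 3, 6, 5, 4]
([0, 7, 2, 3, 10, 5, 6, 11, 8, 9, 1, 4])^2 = [0, 11, 2, 3, 1, 5, 6, 4, 8, 9, 7, 10]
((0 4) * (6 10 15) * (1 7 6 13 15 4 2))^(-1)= ((0 2 1 7 6 10 4)(13 15))^(-1)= (0 4 10 6 7 1 2)(13 15)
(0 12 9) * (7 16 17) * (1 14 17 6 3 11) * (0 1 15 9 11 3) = (0 12 11 15 9 1 14 17 7 16 6) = [12, 14, 2, 3, 4, 5, 0, 16, 8, 1, 10, 15, 11, 13, 17, 9, 6, 7]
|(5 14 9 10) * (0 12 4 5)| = 7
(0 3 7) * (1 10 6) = [3, 10, 2, 7, 4, 5, 1, 0, 8, 9, 6] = (0 3 7)(1 10 6)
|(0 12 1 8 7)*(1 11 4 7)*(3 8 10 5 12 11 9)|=28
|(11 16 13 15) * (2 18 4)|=12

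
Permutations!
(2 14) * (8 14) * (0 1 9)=[1, 9, 8, 3, 4, 5, 6, 7, 14, 0, 10, 11, 12, 13, 2]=(0 1 9)(2 8 14)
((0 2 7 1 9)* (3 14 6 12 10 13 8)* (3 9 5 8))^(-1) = ((0 2 7 1 5 8 9)(3 14 6 12 10 13))^(-1) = (0 9 8 5 1 7 2)(3 13 10 12 6 14)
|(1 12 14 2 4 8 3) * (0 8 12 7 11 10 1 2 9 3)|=12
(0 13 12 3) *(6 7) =[13, 1, 2, 0, 4, 5, 7, 6, 8, 9, 10, 11, 3, 12] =(0 13 12 3)(6 7)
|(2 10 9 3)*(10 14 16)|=6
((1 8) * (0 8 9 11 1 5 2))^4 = (1 9 11) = ((0 8 5 2)(1 9 11))^4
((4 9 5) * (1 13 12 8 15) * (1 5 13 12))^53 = ((1 12 8 15 5 4 9 13))^53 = (1 4 8 13 5 12 9 15)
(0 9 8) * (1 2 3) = (0 9 8)(1 2 3) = [9, 2, 3, 1, 4, 5, 6, 7, 0, 8]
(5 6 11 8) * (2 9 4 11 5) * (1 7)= (1 7)(2 9 4 11 8)(5 6)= [0, 7, 9, 3, 11, 6, 5, 1, 2, 4, 10, 8]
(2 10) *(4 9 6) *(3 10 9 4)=[0, 1, 9, 10, 4, 5, 3, 7, 8, 6, 2]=(2 9 6 3 10)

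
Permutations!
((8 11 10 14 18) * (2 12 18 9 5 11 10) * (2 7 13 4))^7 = ((2 12 18 8 10 14 9 5 11 7 13 4))^7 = (2 5 18 7 10 4 9 12 11 8 13 14)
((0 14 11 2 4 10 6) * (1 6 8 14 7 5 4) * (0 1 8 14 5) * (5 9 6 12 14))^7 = (0 7)(1 6 9 8 2 11 14 12)(4 10 5)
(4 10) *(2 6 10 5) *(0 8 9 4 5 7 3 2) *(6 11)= [8, 1, 11, 2, 7, 0, 10, 3, 9, 4, 5, 6]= (0 8 9 4 7 3 2 11 6 10 5)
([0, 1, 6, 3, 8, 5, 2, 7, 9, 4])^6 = [0, 1, 2, 3, 4, 5, 6, 7, 8, 9]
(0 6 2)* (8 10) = (0 6 2)(8 10) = [6, 1, 0, 3, 4, 5, 2, 7, 10, 9, 8]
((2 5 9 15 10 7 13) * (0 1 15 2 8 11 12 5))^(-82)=((0 1 15 10 7 13 8 11 12 5 9 2))^(-82)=(0 15 7 8 12 9)(1 10 13 11 5 2)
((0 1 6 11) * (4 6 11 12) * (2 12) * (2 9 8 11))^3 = ((0 1 2 12 4 6 9 8 11))^3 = (0 12 9)(1 4 8)(2 6 11)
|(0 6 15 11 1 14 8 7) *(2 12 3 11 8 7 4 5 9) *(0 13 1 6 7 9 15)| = |(0 7 13 1 14 9 2 12 3 11 6)(4 5 15 8)| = 44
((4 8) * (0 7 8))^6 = (0 8)(4 7)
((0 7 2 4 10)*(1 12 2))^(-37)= (0 4 12 7 10 2 1)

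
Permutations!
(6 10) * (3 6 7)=(3 6 10 7)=[0, 1, 2, 6, 4, 5, 10, 3, 8, 9, 7]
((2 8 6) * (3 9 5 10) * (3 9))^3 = (10) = ((2 8 6)(5 10 9))^3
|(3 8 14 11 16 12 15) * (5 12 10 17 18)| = |(3 8 14 11 16 10 17 18 5 12 15)| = 11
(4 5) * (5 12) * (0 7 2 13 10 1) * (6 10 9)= [7, 0, 13, 3, 12, 4, 10, 2, 8, 6, 1, 11, 5, 9]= (0 7 2 13 9 6 10 1)(4 12 5)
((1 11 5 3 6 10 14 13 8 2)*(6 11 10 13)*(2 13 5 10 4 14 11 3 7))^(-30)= (1 7 6 4 2 5 14)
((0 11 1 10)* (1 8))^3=(0 1 11 10 8)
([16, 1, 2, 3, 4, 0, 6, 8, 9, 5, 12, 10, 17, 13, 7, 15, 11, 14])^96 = (0 8 17 11 5 7 12 16 9 14 10)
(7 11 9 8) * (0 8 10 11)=[8, 1, 2, 3, 4, 5, 6, 0, 7, 10, 11, 9]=(0 8 7)(9 10 11)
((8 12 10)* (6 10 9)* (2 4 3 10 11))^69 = ((2 4 3 10 8 12 9 6 11))^69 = (2 9 10)(3 11 12)(4 6 8)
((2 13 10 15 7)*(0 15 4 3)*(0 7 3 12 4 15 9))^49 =((0 9)(2 13 10 15 3 7)(4 12))^49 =(0 9)(2 13 10 15 3 7)(4 12)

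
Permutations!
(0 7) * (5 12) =(0 7)(5 12) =[7, 1, 2, 3, 4, 12, 6, 0, 8, 9, 10, 11, 5]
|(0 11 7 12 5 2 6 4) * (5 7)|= |(0 11 5 2 6 4)(7 12)|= 6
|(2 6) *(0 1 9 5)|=|(0 1 9 5)(2 6)|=4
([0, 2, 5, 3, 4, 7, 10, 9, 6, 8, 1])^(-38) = (1 5 9 6)(2 7 8 10)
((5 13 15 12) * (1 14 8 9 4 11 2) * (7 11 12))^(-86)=(1 11 15 5 4 8)(2 7 13 12 9 14)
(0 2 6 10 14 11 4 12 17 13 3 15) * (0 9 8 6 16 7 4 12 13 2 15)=(0 15 9 8 6 10 14 11 12 17 2 16 7 4 13 3)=[15, 1, 16, 0, 13, 5, 10, 4, 6, 8, 14, 12, 17, 3, 11, 9, 7, 2]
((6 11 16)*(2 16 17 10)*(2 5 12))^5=((2 16 6 11 17 10 5 12))^5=(2 10 6 12 17 16 5 11)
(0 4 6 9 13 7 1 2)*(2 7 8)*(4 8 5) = (0 8 2)(1 7)(4 6 9 13 5) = [8, 7, 0, 3, 6, 4, 9, 1, 2, 13, 10, 11, 12, 5]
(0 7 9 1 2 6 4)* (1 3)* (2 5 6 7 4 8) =[4, 5, 7, 1, 0, 6, 8, 9, 2, 3] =(0 4)(1 5 6 8 2 7 9 3)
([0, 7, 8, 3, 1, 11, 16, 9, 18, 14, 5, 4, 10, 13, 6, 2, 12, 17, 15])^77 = (2 8 18 15)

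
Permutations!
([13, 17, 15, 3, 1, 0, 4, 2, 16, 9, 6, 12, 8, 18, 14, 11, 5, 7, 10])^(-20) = [12, 18, 4, 3, 13, 11, 0, 6, 2, 9, 5, 17, 7, 8, 14, 1, 15, 10, 16]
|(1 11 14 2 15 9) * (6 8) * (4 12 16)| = 6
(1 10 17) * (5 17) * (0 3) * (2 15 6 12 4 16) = [3, 10, 15, 0, 16, 17, 12, 7, 8, 9, 5, 11, 4, 13, 14, 6, 2, 1] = (0 3)(1 10 5 17)(2 15 6 12 4 16)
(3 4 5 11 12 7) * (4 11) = [0, 1, 2, 11, 5, 4, 6, 3, 8, 9, 10, 12, 7] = (3 11 12 7)(4 5)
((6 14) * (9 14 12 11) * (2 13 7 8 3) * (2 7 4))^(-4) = (2 4 13)(3 8 7)(6 12 11 9 14)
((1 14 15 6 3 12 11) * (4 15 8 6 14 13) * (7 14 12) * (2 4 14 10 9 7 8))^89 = ((1 13 14 2 4 15 12 11)(3 8 6)(7 10 9))^89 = (1 13 14 2 4 15 12 11)(3 6 8)(7 9 10)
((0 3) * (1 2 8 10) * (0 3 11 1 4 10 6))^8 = ((0 11 1 2 8 6)(4 10))^8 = (0 1 8)(2 6 11)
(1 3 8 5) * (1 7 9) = (1 3 8 5 7 9) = [0, 3, 2, 8, 4, 7, 6, 9, 5, 1]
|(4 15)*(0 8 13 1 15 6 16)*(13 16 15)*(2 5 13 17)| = 15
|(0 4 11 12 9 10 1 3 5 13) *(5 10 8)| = 24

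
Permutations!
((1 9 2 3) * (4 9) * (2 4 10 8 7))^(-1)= ((1 10 8 7 2 3)(4 9))^(-1)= (1 3 2 7 8 10)(4 9)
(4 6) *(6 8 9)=[0, 1, 2, 3, 8, 5, 4, 7, 9, 6]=(4 8 9 6)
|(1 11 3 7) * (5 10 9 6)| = |(1 11 3 7)(5 10 9 6)| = 4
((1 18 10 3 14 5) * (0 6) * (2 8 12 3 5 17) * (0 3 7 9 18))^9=((0 6 3 14 17 2 8 12 7 9 18 10 5 1))^9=(0 9 17 1 7 14 5 12 3 10 8 6 18 2)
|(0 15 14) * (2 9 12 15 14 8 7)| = |(0 14)(2 9 12 15 8 7)| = 6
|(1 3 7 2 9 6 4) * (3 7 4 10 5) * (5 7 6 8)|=10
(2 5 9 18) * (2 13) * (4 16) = (2 5 9 18 13)(4 16) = [0, 1, 5, 3, 16, 9, 6, 7, 8, 18, 10, 11, 12, 2, 14, 15, 4, 17, 13]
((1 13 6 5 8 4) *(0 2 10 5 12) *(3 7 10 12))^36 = (13)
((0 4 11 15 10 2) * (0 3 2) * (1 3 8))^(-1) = ((0 4 11 15 10)(1 3 2 8))^(-1) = (0 10 15 11 4)(1 8 2 3)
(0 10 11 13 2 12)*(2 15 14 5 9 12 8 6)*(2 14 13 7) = (0 10 11 7 2 8 6 14 5 9 12)(13 15) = [10, 1, 8, 3, 4, 9, 14, 2, 6, 12, 11, 7, 0, 15, 5, 13]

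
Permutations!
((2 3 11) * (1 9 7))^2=(1 7 9)(2 11 3)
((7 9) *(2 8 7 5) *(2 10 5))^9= (2 8 7 9)(5 10)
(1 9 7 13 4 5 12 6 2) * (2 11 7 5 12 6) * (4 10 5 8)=(1 9 8 4 12 2)(5 6 11 7 13 10)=[0, 9, 1, 3, 12, 6, 11, 13, 4, 8, 5, 7, 2, 10]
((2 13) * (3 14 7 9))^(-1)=((2 13)(3 14 7 9))^(-1)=(2 13)(3 9 7 14)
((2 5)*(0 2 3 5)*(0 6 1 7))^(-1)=((0 2 6 1 7)(3 5))^(-1)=(0 7 1 6 2)(3 5)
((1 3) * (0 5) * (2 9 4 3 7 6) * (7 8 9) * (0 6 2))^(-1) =((0 5 6)(1 8 9 4 3)(2 7))^(-1) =(0 6 5)(1 3 4 9 8)(2 7)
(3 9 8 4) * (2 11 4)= (2 11 4 3 9 8)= [0, 1, 11, 9, 3, 5, 6, 7, 2, 8, 10, 4]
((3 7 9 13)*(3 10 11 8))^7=(13)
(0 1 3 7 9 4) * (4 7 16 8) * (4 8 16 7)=[1, 3, 2, 7, 0, 5, 6, 9, 8, 4, 10, 11, 12, 13, 14, 15, 16]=(16)(0 1 3 7 9 4)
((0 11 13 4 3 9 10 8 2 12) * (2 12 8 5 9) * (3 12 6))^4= (0 12 4 13 11)(5 9 10)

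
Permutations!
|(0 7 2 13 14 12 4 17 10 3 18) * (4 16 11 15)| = 14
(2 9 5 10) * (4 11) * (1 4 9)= (1 4 11 9 5 10 2)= [0, 4, 1, 3, 11, 10, 6, 7, 8, 5, 2, 9]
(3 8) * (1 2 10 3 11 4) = (1 2 10 3 8 11 4) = [0, 2, 10, 8, 1, 5, 6, 7, 11, 9, 3, 4]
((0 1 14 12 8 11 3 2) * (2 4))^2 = ((0 1 14 12 8 11 3 4 2))^2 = (0 14 8 3 2 1 12 11 4)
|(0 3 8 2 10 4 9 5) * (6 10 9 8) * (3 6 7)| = |(0 6 10 4 8 2 9 5)(3 7)| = 8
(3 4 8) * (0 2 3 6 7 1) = (0 2 3 4 8 6 7 1) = [2, 0, 3, 4, 8, 5, 7, 1, 6]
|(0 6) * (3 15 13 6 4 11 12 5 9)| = 10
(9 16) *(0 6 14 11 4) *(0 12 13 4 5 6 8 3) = (0 8 3)(4 12 13)(5 6 14 11)(9 16) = [8, 1, 2, 0, 12, 6, 14, 7, 3, 16, 10, 5, 13, 4, 11, 15, 9]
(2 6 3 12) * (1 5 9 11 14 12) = (1 5 9 11 14 12 2 6 3) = [0, 5, 6, 1, 4, 9, 3, 7, 8, 11, 10, 14, 2, 13, 12]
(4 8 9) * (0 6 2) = (0 6 2)(4 8 9) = [6, 1, 0, 3, 8, 5, 2, 7, 9, 4]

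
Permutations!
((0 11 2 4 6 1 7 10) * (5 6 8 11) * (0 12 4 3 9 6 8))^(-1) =((0 5 8 11 2 3 9 6 1 7 10 12 4))^(-1) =(0 4 12 10 7 1 6 9 3 2 11 8 5)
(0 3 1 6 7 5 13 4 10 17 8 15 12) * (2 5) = (0 3 1 6 7 2 5 13 4 10 17 8 15 12) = [3, 6, 5, 1, 10, 13, 7, 2, 15, 9, 17, 11, 0, 4, 14, 12, 16, 8]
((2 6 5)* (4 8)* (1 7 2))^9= (1 5 6 2 7)(4 8)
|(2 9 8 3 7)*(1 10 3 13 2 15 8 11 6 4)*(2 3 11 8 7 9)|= 20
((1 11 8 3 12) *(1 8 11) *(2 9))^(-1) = ((2 9)(3 12 8))^(-1) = (2 9)(3 8 12)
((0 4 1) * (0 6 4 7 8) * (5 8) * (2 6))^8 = (8)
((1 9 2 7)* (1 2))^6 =(9)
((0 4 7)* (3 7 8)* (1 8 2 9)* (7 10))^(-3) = ((0 4 2 9 1 8 3 10 7))^(-3) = (0 3 9)(1 4 10)(2 7 8)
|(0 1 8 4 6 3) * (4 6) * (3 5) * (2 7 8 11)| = |(0 1 11 2 7 8 6 5 3)| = 9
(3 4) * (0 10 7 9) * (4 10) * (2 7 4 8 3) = [8, 1, 7, 10, 2, 5, 6, 9, 3, 0, 4] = (0 8 3 10 4 2 7 9)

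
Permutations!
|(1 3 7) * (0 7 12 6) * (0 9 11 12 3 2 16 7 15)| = |(0 15)(1 2 16 7)(6 9 11 12)| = 4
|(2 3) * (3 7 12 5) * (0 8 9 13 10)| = 5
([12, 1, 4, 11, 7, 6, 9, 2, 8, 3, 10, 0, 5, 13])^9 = (13)(0 5 9 11 12 6 3)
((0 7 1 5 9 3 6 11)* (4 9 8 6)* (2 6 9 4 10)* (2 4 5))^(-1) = (0 11 6 2 1 7)(3 9 8 5 4 10) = ((0 7 1 2 6 11)(3 10 4 5 8 9))^(-1)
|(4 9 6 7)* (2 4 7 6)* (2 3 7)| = |(2 4 9 3 7)| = 5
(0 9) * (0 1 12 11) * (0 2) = (0 9 1 12 11 2) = [9, 12, 0, 3, 4, 5, 6, 7, 8, 1, 10, 2, 11]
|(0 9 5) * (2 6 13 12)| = 12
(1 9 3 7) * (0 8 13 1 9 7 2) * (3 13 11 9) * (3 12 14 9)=(0 8 11 3 2)(1 7 12 14 9 13)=[8, 7, 0, 2, 4, 5, 6, 12, 11, 13, 10, 3, 14, 1, 9]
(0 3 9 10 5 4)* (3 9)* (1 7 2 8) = (0 9 10 5 4)(1 7 2 8) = [9, 7, 8, 3, 0, 4, 6, 2, 1, 10, 5]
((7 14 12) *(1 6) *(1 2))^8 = ((1 6 2)(7 14 12))^8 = (1 2 6)(7 12 14)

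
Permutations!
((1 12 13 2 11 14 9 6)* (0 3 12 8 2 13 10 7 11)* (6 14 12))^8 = (14)(0 6 8)(1 2 3)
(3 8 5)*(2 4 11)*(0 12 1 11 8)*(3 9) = (0 12 1 11 2 4 8 5 9 3) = [12, 11, 4, 0, 8, 9, 6, 7, 5, 3, 10, 2, 1]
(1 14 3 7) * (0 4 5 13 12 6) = (0 4 5 13 12 6)(1 14 3 7) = [4, 14, 2, 7, 5, 13, 0, 1, 8, 9, 10, 11, 6, 12, 3]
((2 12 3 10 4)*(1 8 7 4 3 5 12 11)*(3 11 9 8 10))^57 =(2 8 4 9 7)(5 12)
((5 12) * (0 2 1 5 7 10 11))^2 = (0 1 12 10)(2 5 7 11)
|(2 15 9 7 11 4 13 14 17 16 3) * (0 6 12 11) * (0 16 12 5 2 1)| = 30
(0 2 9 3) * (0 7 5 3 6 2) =(2 9 6)(3 7 5) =[0, 1, 9, 7, 4, 3, 2, 5, 8, 6]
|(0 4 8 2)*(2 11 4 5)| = 3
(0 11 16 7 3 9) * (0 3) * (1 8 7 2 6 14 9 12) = (0 11 16 2 6 14 9 3 12 1 8 7) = [11, 8, 6, 12, 4, 5, 14, 0, 7, 3, 10, 16, 1, 13, 9, 15, 2]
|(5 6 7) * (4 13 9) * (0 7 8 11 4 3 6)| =|(0 7 5)(3 6 8 11 4 13 9)| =21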